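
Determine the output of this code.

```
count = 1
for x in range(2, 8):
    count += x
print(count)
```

28

x=2: count = 1+2 = 3
x=3: count = 3+3 = 6
x=4: count = 6+4 = 10
x=5: count = 10+5 = 15
x=6: count = 15+6 = 21
x=7: count = 21+7 = 28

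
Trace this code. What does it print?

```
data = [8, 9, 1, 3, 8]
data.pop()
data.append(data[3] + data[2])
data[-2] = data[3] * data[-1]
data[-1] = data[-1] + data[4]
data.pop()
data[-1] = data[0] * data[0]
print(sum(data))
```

pop() removes 8 → [8, 9, 1, 3]
append data[3]+data[2] = 3+1 = 4 → [8, 9, 1, 3, 4]
data[-2] = data[3]*data[-1] = 3*4 = 12 → [8, 9, 1, 12, 4]
data[-1] = data[-1]+data[4] = 4+4 = 8 → [8, 9, 1, 12, 8]
pop() removes 8 → [8, 9, 1, 12]
data[-1] = data[0]*data[0] = 8*8 = 64 → [8, 9, 1, 64]
sum = 82

82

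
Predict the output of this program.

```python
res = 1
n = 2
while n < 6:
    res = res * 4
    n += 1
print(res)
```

256

n=2: res = 1*4 = 4
n=3: res = 4*4 = 16
n=4: res = 16*4 = 64
n=5: res = 64*4 = 256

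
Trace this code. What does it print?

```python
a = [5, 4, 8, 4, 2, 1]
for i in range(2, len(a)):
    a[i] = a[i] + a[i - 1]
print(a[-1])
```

i=2: a[2] = 8+4 = 12 → [5, 4, 12, 4, 2, 1]
i=3: a[3] = 4+12 = 16 → [5, 4, 12, 16, 2, 1]
i=4: a[4] = 2+16 = 18 → [5, 4, 12, 16, 18, 1]
i=5: a[5] = 1+18 = 19 → [5, 4, 12, 16, 18, 19]

19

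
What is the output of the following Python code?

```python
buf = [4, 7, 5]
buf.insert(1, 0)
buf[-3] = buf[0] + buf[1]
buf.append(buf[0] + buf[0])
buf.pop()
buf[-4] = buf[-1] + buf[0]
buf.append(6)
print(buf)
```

[9, 4, 7, 5, 6]

insert 0 at 1 → [4, 0, 7, 5]
buf[-3] = buf[0]+buf[1] = 4+0 = 4 → [4, 4, 7, 5]
append buf[0]+buf[0] = 4+4 = 8 → [4, 4, 7, 5, 8]
pop() removes 8 → [4, 4, 7, 5]
buf[-4] = buf[-1]+buf[0] = 5+4 = 9 → [9, 4, 7, 5]
append 6 → [9, 4, 7, 5, 6]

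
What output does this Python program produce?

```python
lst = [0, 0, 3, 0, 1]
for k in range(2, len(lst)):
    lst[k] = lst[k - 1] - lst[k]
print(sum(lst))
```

k=2: lst[2] = 0-3 = -3 → [0, 0, -3, 0, 1]
k=3: lst[3] = (-3)-0 = -3 → [0, 0, -3, -3, 1]
k=4: lst[4] = (-3)-1 = -4 → [0, 0, -3, -3, -4]
sum = -10

-10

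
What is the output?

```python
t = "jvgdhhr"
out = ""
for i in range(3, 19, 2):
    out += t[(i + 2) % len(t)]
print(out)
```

hjghrvdh

i=3: add t[5]='h' → 'h'
i=5: add t[0]='j' → 'hj'
i=7: add t[2]='g' → 'hjg'
i=9: add t[4]='h' → 'hjgh'
i=11: add t[6]='r' → 'hjghr'
i=13: add t[1]='v' → 'hjghrv'
i=15: add t[3]='d' → 'hjghrvd'
i=17: add t[5]='h' → 'hjghrvdh'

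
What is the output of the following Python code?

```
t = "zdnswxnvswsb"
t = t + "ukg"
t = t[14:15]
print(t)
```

g

+ 'ukg' → 'zdnswxnvswsbukg'
slice [14:15] → 'g'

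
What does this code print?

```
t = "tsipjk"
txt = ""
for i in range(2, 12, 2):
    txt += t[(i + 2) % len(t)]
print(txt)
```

i=2: add t[4]='j' → 'j'
i=4: add t[0]='t' → 'jt'
i=6: add t[2]='i' → 'jti'
i=8: add t[4]='j' → 'jtij'
i=10: add t[0]='t' → 'jtijt'

jtijt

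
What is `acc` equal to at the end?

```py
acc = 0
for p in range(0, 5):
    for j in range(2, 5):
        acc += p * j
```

p=0,j=2: acc = 0+0 = 0
p=0,j=3: acc = 0+0 = 0
p=0,j=4: acc = 0+0 = 0
p=1,j=2: acc = 0+2 = 2
p=1,j=3: acc = 2+3 = 5
p=1,j=4: acc = 5+4 = 9
p=2,j=2: acc = 9+4 = 13
p=2,j=3: acc = 13+6 = 19
p=2,j=4: acc = 19+8 = 27
p=3,j=2: acc = 27+6 = 33
p=3,j=3: acc = 33+9 = 42
p=3,j=4: acc = 42+12 = 54
p=4,j=2: acc = 54+8 = 62
p=4,j=3: acc = 62+12 = 74
p=4,j=4: acc = 74+16 = 90

90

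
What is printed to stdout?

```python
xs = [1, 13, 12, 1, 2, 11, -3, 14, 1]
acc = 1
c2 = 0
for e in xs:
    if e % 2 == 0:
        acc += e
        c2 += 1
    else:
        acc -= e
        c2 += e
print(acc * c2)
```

135

e=1: not even, acc = 1-1 = 0; c2=1
e=13: not even, acc = 0-13 = -13; c2=14
e=12: even, acc = (-13)+12 = -1; c2=15
e=1: not even, acc = (-1)-1 = -2; c2=16
e=2: even, acc = (-2)+2 = 0; c2=17
e=11: not even, acc = 0-11 = -11; c2=28
e=-3: not even, acc = (-11)-(-3) = -8; c2=25
e=14: even, acc = (-8)+14 = 6; c2=26
e=1: not even, acc = 6-1 = 5; c2=27
acc*c2 = 5*27 = 135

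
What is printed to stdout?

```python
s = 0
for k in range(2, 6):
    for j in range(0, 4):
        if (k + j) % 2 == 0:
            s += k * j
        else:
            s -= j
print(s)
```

32

k=2,j=0: even sum, s = 0+0 = 0
k=2,j=1: odd sum, s = 0-1 = -1
k=2,j=2: even sum, s = (-1)+4 = 3
k=2,j=3: odd sum, s = 3-3 = 0
k=3,j=0: odd sum, s = 0-0 = 0
k=3,j=1: even sum, s = 0+3 = 3
k=3,j=2: odd sum, s = 3-2 = 1
k=3,j=3: even sum, s = 1+9 = 10
k=4,j=0: even sum, s = 10+0 = 10
k=4,j=1: odd sum, s = 10-1 = 9
k=4,j=2: even sum, s = 9+8 = 17
k=4,j=3: odd sum, s = 17-3 = 14
k=5,j=0: odd sum, s = 14-0 = 14
k=5,j=1: even sum, s = 14+5 = 19
k=5,j=2: odd sum, s = 19-2 = 17
k=5,j=3: even sum, s = 17+15 = 32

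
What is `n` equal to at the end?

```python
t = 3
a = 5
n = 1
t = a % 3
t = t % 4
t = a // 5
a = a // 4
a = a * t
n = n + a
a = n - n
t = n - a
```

t = 5%3 = 2
t = 2%4 = 2
t = 5//5 = 1
a = 5//4 = 1
a = 1*1 = 1
n = 1+1 = 2
a = 2-2 = 0
t = 2-0 = 2

2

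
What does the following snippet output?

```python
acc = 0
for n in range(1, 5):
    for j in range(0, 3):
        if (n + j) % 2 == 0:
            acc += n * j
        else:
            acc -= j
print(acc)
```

10

n=1,j=0: odd sum, acc = 0-0 = 0
n=1,j=1: even sum, acc = 0+1 = 1
n=1,j=2: odd sum, acc = 1-2 = -1
n=2,j=0: even sum, acc = (-1)+0 = -1
n=2,j=1: odd sum, acc = (-1)-1 = -2
n=2,j=2: even sum, acc = (-2)+4 = 2
n=3,j=0: odd sum, acc = 2-0 = 2
n=3,j=1: even sum, acc = 2+3 = 5
n=3,j=2: odd sum, acc = 5-2 = 3
n=4,j=0: even sum, acc = 3+0 = 3
n=4,j=1: odd sum, acc = 3-1 = 2
n=4,j=2: even sum, acc = 2+8 = 10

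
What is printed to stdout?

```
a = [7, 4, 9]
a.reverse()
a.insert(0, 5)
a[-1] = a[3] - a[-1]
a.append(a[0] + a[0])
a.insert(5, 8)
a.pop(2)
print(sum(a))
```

reverse → [9, 4, 7]
insert 5 at 0 → [5, 9, 4, 7]
a[-1] = a[3]-a[-1] = 7-7 = 0 → [5, 9, 4, 0]
append a[0]+a[0] = 5+5 = 10 → [5, 9, 4, 0, 10]
insert 8 at 5 → [5, 9, 4, 0, 10, 8]
pop(2) removes 4 → [5, 9, 0, 10, 8]
sum = 32

32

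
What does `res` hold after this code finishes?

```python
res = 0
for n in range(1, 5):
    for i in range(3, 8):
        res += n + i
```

150

n=1,i=3: res = 0+4 = 4
n=1,i=4: res = 4+5 = 9
n=1,i=5: res = 9+6 = 15
n=1,i=6: res = 15+7 = 22
n=1,i=7: res = 22+8 = 30
n=2,i=3: res = 30+5 = 35
n=2,i=4: res = 35+6 = 41
n=2,i=5: res = 41+7 = 48
n=2,i=6: res = 48+8 = 56
n=2,i=7: res = 56+9 = 65
n=3,i=3: res = 65+6 = 71
n=3,i=4: res = 71+7 = 78
n=3,i=5: res = 78+8 = 86
n=3,i=6: res = 86+9 = 95
n=3,i=7: res = 95+10 = 105
n=4,i=3: res = 105+7 = 112
n=4,i=4: res = 112+8 = 120
n=4,i=5: res = 120+9 = 129
n=4,i=6: res = 129+10 = 139
n=4,i=7: res = 139+11 = 150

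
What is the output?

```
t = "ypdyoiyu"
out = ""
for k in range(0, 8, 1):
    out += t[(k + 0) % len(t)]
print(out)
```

ypdyoiyu

k=0: add t[0]='y' → 'y'
k=1: add t[1]='p' → 'yp'
k=2: add t[2]='d' → 'ypd'
k=3: add t[3]='y' → 'ypdy'
k=4: add t[4]='o' → 'ypdyo'
k=5: add t[5]='i' → 'ypdyoi'
k=6: add t[6]='y' → 'ypdyoiy'
k=7: add t[7]='u' → 'ypdyoiyu'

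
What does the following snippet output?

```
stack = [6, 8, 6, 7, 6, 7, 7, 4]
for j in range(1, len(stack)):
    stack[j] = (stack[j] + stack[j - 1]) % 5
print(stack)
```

[6, 4, 0, 2, 3, 0, 2, 1]

j=1: stack[1] = (8+6)%5 = 4 → [6, 4, 6, 7, 6, 7, 7, 4]
j=2: stack[2] = (6+4)%5 = 0 → [6, 4, 0, 7, 6, 7, 7, 4]
j=3: stack[3] = (7+0)%5 = 2 → [6, 4, 0, 2, 6, 7, 7, 4]
j=4: stack[4] = (6+2)%5 = 3 → [6, 4, 0, 2, 3, 7, 7, 4]
j=5: stack[5] = (7+3)%5 = 0 → [6, 4, 0, 2, 3, 0, 7, 4]
j=6: stack[6] = (7+0)%5 = 2 → [6, 4, 0, 2, 3, 0, 2, 4]
j=7: stack[7] = (4+2)%5 = 1 → [6, 4, 0, 2, 3, 0, 2, 1]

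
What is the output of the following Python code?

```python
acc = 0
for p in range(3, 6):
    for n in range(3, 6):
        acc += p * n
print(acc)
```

144

p=3,n=3: acc = 0+9 = 9
p=3,n=4: acc = 9+12 = 21
p=3,n=5: acc = 21+15 = 36
p=4,n=3: acc = 36+12 = 48
p=4,n=4: acc = 48+16 = 64
p=4,n=5: acc = 64+20 = 84
p=5,n=3: acc = 84+15 = 99
p=5,n=4: acc = 99+20 = 119
p=5,n=5: acc = 119+25 = 144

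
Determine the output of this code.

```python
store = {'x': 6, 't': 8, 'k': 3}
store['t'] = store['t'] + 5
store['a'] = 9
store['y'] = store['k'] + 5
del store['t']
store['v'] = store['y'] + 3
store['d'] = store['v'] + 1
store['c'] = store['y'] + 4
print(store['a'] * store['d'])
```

108

store['t'] = store['t']+5 = 13 → {'x': 6, 't': 13, 'k': 3}
store['a'] = 9 → {'x': 6, 't': 13, 'k': 3, 'a': 9}
store['y'] = store['k']+5 = 8 → {'x': 6, 't': 13, 'k': 3, 'a': 9, 'y': 8}
del 't' → {'x': 6, 'k': 3, 'a': 9, 'y': 8}
store['v'] = store['y']+3 = 11 → {'x': 6, 'k': 3, 'a': 9, 'y': 8, 'v': 11}
store['d'] = store['v']+1 = 12 → {'x': 6, 'k': 3, 'a': 9, 'y': 8, 'v': 11, 'd': 12}
store['c'] = store['y']+4 = 12 → {'x': 6, 'k': 3, 'a': 9, 'y': 8, 'v': 11, 'd': 12, 'c': 12}
store['a']*store['d'] = 9*12 = 108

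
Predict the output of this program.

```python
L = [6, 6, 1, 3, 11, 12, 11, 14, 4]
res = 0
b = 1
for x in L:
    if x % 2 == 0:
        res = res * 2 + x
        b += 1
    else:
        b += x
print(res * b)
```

x=6: even, res = 0*2+6 = 6; b=2
x=6: even, res = 6*2+6 = 18; b=3
x=1: not even; b=4
x=3: not even; b=7
x=11: not even; b=18
x=12: even, res = 18*2+12 = 48; b=19
x=11: not even; b=30
x=14: even, res = 48*2+14 = 110; b=31
x=4: even, res = 110*2+4 = 224; b=32
res*b = 224*32 = 7168

7168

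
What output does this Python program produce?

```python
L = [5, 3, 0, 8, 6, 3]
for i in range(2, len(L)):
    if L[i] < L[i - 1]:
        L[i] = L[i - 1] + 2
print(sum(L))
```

i=2: 0<3, L[2] = 3+2 = 5 → [5, 3, 5, 8, 6, 3]
i=3: 8>=5, unchanged → [5, 3, 5, 8, 6, 3]
i=4: 6<8, L[4] = 8+2 = 10 → [5, 3, 5, 8, 10, 3]
i=5: 3<10, L[5] = 10+2 = 12 → [5, 3, 5, 8, 10, 12]
sum = 43

43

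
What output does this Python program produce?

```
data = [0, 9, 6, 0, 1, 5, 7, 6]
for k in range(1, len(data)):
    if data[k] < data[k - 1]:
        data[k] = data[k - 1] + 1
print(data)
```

[0, 9, 10, 11, 12, 13, 14, 15]

k=1: 9>=0, unchanged → [0, 9, 6, 0, 1, 5, 7, 6]
k=2: 6<9, data[2] = 9+1 = 10 → [0, 9, 10, 0, 1, 5, 7, 6]
k=3: 0<10, data[3] = 10+1 = 11 → [0, 9, 10, 11, 1, 5, 7, 6]
k=4: 1<11, data[4] = 11+1 = 12 → [0, 9, 10, 11, 12, 5, 7, 6]
k=5: 5<12, data[5] = 12+1 = 13 → [0, 9, 10, 11, 12, 13, 7, 6]
k=6: 7<13, data[6] = 13+1 = 14 → [0, 9, 10, 11, 12, 13, 14, 6]
k=7: 6<14, data[7] = 14+1 = 15 → [0, 9, 10, 11, 12, 13, 14, 15]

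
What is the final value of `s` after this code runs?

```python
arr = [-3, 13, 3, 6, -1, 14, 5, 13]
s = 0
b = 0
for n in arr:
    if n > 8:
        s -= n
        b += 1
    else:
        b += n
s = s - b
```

n=-3: not >8; b=-3
n=13: >8, s = 0-13 = -13; b=-2
n=3: not >8; b=1
n=6: not >8; b=7
n=-1: not >8; b=6
n=14: >8, s = (-13)-14 = -27; b=7
n=5: not >8; b=12
n=13: >8, s = (-27)-13 = -40; b=13
s-b = (-40)-13 = -53

-53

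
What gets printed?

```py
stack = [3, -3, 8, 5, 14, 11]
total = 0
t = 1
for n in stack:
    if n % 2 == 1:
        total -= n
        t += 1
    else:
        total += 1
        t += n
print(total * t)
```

n=3: odd, total = 0-3 = -3; t=2
n=-3: odd, total = (-3)-(-3) = 0; t=3
n=8: not odd, total = 0+1 = 1; t=11
n=5: odd, total = 1-5 = -4; t=12
n=14: not odd, total = (-4)+1 = -3; t=26
n=11: odd, total = (-3)-11 = -14; t=27
total*t = (-14)*27 = -378

-378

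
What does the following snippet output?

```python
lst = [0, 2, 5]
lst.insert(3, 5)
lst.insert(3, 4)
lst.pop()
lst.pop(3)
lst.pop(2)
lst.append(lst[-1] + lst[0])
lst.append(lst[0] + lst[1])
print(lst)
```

insert 5 at 3 → [0, 2, 5, 5]
insert 4 at 3 → [0, 2, 5, 4, 5]
pop() removes 5 → [0, 2, 5, 4]
pop(3) removes 4 → [0, 2, 5]
pop(2) removes 5 → [0, 2]
append lst[-1]+lst[0] = 2+0 = 2 → [0, 2, 2]
append lst[0]+lst[1] = 0+2 = 2 → [0, 2, 2, 2]

[0, 2, 2, 2]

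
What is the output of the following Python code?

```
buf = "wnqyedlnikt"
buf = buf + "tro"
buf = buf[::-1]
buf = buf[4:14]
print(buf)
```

kinldeyqnw

+ 'tro' → 'wnqyedlnikttro'
reverse → 'orttkinldeyqnw'
slice [4:14] → 'kinldeyqnw'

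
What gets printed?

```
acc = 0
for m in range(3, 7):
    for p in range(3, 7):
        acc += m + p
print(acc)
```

m=3,p=3: acc = 0+6 = 6
m=3,p=4: acc = 6+7 = 13
m=3,p=5: acc = 13+8 = 21
m=3,p=6: acc = 21+9 = 30
m=4,p=3: acc = 30+7 = 37
m=4,p=4: acc = 37+8 = 45
m=4,p=5: acc = 45+9 = 54
m=4,p=6: acc = 54+10 = 64
m=5,p=3: acc = 64+8 = 72
m=5,p=4: acc = 72+9 = 81
m=5,p=5: acc = 81+10 = 91
m=5,p=6: acc = 91+11 = 102
m=6,p=3: acc = 102+9 = 111
m=6,p=4: acc = 111+10 = 121
m=6,p=5: acc = 121+11 = 132
m=6,p=6: acc = 132+12 = 144

144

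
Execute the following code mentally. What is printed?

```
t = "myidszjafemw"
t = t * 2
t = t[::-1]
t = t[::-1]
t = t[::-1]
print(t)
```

repeat ×2 → 'myidszjafemwmyidszjafemw'
reverse → 'wmefajzsdiymwmefajzsdiym'
reverse → 'myidszjafemwmyidszjafemw'
reverse → 'wmefajzsdiymwmefajzsdiym'

wmefajzsdiymwmefajzsdiym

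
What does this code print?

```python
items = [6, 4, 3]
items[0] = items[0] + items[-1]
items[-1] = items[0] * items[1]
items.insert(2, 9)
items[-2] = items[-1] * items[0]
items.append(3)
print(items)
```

[9, 4, 324, 36, 3]

items[0] = items[0]+items[-1] = 6+3 = 9 → [9, 4, 3]
items[-1] = items[0]*items[1] = 9*4 = 36 → [9, 4, 36]
insert 9 at 2 → [9, 4, 9, 36]
items[-2] = items[-1]*items[0] = 36*9 = 324 → [9, 4, 324, 36]
append 3 → [9, 4, 324, 36, 3]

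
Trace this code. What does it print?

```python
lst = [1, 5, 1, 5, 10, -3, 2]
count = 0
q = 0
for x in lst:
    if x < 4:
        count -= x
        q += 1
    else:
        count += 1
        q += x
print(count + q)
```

26

x=1: <4, count = 0-1 = -1; q=1
x=5: not <4, count = (-1)+1 = 0; q=6
x=1: <4, count = 0-1 = -1; q=7
x=5: not <4, count = (-1)+1 = 0; q=12
x=10: not <4, count = 0+1 = 1; q=22
x=-3: <4, count = 1-(-3) = 4; q=23
x=2: <4, count = 4-2 = 2; q=24
count+q = 2+24 = 26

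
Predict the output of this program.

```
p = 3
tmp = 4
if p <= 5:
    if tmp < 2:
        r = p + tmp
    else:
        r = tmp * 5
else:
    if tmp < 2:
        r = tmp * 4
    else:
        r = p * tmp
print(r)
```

p=3, tmp=4
p <= 5 is True; tmp < 2 is False
→ r = tmp * 5 = 20

20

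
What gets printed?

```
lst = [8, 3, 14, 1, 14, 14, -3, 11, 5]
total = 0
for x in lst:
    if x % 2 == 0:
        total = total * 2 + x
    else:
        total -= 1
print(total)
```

x=8: even, total = 0*2+8 = 8
x=3: not even, total = 8-1 = 7
x=14: even, total = 7*2+14 = 28
x=1: not even, total = 28-1 = 27
x=14: even, total = 27*2+14 = 68
x=14: even, total = 68*2+14 = 150
x=-3: not even, total = 150-1 = 149
x=11: not even, total = 149-1 = 148
x=5: not even, total = 148-1 = 147

147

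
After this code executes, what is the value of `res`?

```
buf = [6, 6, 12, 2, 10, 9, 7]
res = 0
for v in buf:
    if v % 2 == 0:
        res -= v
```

-36

v=6: even, res = 0-6 = -6
v=6: even, res = (-6)-6 = -12
v=12: even, res = (-12)-12 = -24
v=2: even, res = (-24)-2 = -26
v=10: even, res = (-26)-10 = -36
v=9: not even
v=7: not even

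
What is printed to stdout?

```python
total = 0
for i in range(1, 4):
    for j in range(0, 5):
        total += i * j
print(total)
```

60

i=1,j=0: total = 0+0 = 0
i=1,j=1: total = 0+1 = 1
i=1,j=2: total = 1+2 = 3
i=1,j=3: total = 3+3 = 6
i=1,j=4: total = 6+4 = 10
i=2,j=0: total = 10+0 = 10
i=2,j=1: total = 10+2 = 12
i=2,j=2: total = 12+4 = 16
i=2,j=3: total = 16+6 = 22
i=2,j=4: total = 22+8 = 30
i=3,j=0: total = 30+0 = 30
i=3,j=1: total = 30+3 = 33
i=3,j=2: total = 33+6 = 39
i=3,j=3: total = 39+9 = 48
i=3,j=4: total = 48+12 = 60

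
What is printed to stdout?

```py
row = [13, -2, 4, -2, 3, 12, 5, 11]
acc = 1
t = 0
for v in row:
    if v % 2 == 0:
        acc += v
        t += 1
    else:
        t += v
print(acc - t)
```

v=13: not even; t=13
v=-2: even, acc = 1+(-2) = -1; t=14
v=4: even, acc = (-1)+4 = 3; t=15
v=-2: even, acc = 3+(-2) = 1; t=16
v=3: not even; t=19
v=12: even, acc = 1+12 = 13; t=20
v=5: not even; t=25
v=11: not even; t=36
acc-t = 13-36 = -23

-23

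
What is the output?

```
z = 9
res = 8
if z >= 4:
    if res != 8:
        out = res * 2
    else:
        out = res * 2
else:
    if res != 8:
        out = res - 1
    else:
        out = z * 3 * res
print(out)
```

16

z=9, res=8
z >= 4 is True; res != 8 is False
→ out = res * 2 = 16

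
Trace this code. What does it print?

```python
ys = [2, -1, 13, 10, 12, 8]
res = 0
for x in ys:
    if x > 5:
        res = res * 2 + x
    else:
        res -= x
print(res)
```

x=2: not >5, res = 0-2 = -2
x=-1: not >5, res = (-2)-(-1) = -1
x=13: >5, res = (-1)*2+13 = 11
x=10: >5, res = 11*2+10 = 32
x=12: >5, res = 32*2+12 = 76
x=8: >5, res = 76*2+8 = 160

160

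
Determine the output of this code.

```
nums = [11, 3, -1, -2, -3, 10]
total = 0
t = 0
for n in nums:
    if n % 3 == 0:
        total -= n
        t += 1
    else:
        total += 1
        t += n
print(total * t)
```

80

n=11: not %3==0, total = 0+1 = 1; t=11
n=3: %3==0, total = 1-3 = -2; t=12
n=-1: not %3==0, total = (-2)+1 = -1; t=11
n=-2: not %3==0, total = (-1)+1 = 0; t=9
n=-3: %3==0, total = 0-(-3) = 3; t=10
n=10: not %3==0, total = 3+1 = 4; t=20
total*t = 4*20 = 80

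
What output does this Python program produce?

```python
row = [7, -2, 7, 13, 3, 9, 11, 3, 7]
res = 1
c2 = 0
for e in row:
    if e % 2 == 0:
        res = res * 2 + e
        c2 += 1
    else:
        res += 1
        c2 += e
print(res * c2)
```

549

e=7: not even, res = 1+1 = 2; c2=7
e=-2: even, res = 2*2+(-2) = 2; c2=8
e=7: not even, res = 2+1 = 3; c2=15
e=13: not even, res = 3+1 = 4; c2=28
e=3: not even, res = 4+1 = 5; c2=31
e=9: not even, res = 5+1 = 6; c2=40
e=11: not even, res = 6+1 = 7; c2=51
e=3: not even, res = 7+1 = 8; c2=54
e=7: not even, res = 8+1 = 9; c2=61
res*c2 = 9*61 = 549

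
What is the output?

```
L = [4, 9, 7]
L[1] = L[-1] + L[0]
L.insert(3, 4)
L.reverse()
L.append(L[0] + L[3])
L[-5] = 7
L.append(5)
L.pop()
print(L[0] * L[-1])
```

L[1] = L[-1]+L[0] = 7+4 = 11 → [4, 11, 7]
insert 4 at 3 → [4, 11, 7, 4]
reverse → [4, 7, 11, 4]
append L[0]+L[3] = 4+4 = 8 → [4, 7, 11, 4, 8]
L[-5] = 7 → [7, 7, 11, 4, 8]
append 5 → [7, 7, 11, 4, 8, 5]
pop() removes 5 → [7, 7, 11, 4, 8]
L[0]*L[-1] = 7*8 = 56

56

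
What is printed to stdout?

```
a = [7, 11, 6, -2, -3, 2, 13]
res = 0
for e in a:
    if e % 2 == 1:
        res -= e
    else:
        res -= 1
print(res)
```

e=7: odd, res = 0-7 = -7
e=11: odd, res = (-7)-11 = -18
e=6: not odd, res = (-18)-1 = -19
e=-2: not odd, res = (-19)-1 = -20
e=-3: odd, res = (-20)-(-3) = -17
e=2: not odd, res = (-17)-1 = -18
e=13: odd, res = (-18)-13 = -31

-31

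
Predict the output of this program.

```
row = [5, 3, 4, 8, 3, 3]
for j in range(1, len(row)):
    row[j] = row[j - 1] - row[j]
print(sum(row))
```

-34

j=1: row[1] = 5-3 = 2 → [5, 2, 4, 8, 3, 3]
j=2: row[2] = 2-4 = -2 → [5, 2, -2, 8, 3, 3]
j=3: row[3] = (-2)-8 = -10 → [5, 2, -2, -10, 3, 3]
j=4: row[4] = (-10)-3 = -13 → [5, 2, -2, -10, -13, 3]
j=5: row[5] = (-13)-3 = -16 → [5, 2, -2, -10, -13, -16]
sum = -34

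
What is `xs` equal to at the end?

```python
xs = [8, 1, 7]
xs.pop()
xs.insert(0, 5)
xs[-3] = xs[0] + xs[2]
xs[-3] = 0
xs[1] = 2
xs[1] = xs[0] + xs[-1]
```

pop() removes 7 → [8, 1]
insert 5 at 0 → [5, 8, 1]
xs[-3] = xs[0]+xs[2] = 5+1 = 6 → [6, 8, 1]
xs[-3] = 0 → [0, 8, 1]
xs[1] = 2 → [0, 2, 1]
xs[1] = xs[0]+xs[-1] = 0+1 = 1 → [0, 1, 1]

[0, 1, 1]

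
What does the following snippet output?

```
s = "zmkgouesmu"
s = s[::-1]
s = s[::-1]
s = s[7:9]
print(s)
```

reverse → 'umseuogkmz'
reverse → 'zmkgouesmu'
slice [7:9] → 'sm'

sm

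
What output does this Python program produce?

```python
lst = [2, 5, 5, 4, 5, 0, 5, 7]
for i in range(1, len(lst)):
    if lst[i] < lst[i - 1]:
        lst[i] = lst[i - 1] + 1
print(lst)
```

i=1: 5>=2, unchanged → [2, 5, 5, 4, 5, 0, 5, 7]
i=2: 5>=5, unchanged → [2, 5, 5, 4, 5, 0, 5, 7]
i=3: 4<5, lst[3] = 5+1 = 6 → [2, 5, 5, 6, 5, 0, 5, 7]
i=4: 5<6, lst[4] = 6+1 = 7 → [2, 5, 5, 6, 7, 0, 5, 7]
i=5: 0<7, lst[5] = 7+1 = 8 → [2, 5, 5, 6, 7, 8, 5, 7]
i=6: 5<8, lst[6] = 8+1 = 9 → [2, 5, 5, 6, 7, 8, 9, 7]
i=7: 7<9, lst[7] = 9+1 = 10 → [2, 5, 5, 6, 7, 8, 9, 10]

[2, 5, 5, 6, 7, 8, 9, 10]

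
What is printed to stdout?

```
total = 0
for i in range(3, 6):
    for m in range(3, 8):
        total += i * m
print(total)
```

i=3,m=3: total = 0+9 = 9
i=3,m=4: total = 9+12 = 21
i=3,m=5: total = 21+15 = 36
i=3,m=6: total = 36+18 = 54
i=3,m=7: total = 54+21 = 75
i=4,m=3: total = 75+12 = 87
i=4,m=4: total = 87+16 = 103
i=4,m=5: total = 103+20 = 123
i=4,m=6: total = 123+24 = 147
i=4,m=7: total = 147+28 = 175
i=5,m=3: total = 175+15 = 190
i=5,m=4: total = 190+20 = 210
i=5,m=5: total = 210+25 = 235
i=5,m=6: total = 235+30 = 265
i=5,m=7: total = 265+35 = 300

300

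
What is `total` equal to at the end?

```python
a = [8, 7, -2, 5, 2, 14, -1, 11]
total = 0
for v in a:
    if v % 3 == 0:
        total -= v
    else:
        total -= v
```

-44

v=8: not %3==0, total = 0-8 = -8
v=7: not %3==0, total = (-8)-7 = -15
v=-2: not %3==0, total = (-15)-(-2) = -13
v=5: not %3==0, total = (-13)-5 = -18
v=2: not %3==0, total = (-18)-2 = -20
v=14: not %3==0, total = (-20)-14 = -34
v=-1: not %3==0, total = (-34)-(-1) = -33
v=11: not %3==0, total = (-33)-11 = -44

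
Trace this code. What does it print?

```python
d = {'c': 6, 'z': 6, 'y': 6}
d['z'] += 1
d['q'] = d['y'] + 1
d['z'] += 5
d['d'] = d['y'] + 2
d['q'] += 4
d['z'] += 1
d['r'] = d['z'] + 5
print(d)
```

{'c': 6, 'z': 13, 'y': 6, 'q': 11, 'd': 8, 'r': 18}

d['z'] = 6+1 = 7 → {'c': 6, 'z': 7, 'y': 6}
d['q'] = d['y']+1 = 7 → {'c': 6, 'z': 7, 'y': 6, 'q': 7}
d['z'] = 7+5 = 12 → {'c': 6, 'z': 12, 'y': 6, 'q': 7}
d['d'] = d['y']+2 = 8 → {'c': 6, 'z': 12, 'y': 6, 'q': 7, 'd': 8}
d['q'] = 7+4 = 11 → {'c': 6, 'z': 12, 'y': 6, 'q': 11, 'd': 8}
d['z'] = 12+1 = 13 → {'c': 6, 'z': 13, 'y': 6, 'q': 11, 'd': 8}
d['r'] = d['z']+5 = 18 → {'c': 6, 'z': 13, 'y': 6, 'q': 11, 'd': 8, 'r': 18}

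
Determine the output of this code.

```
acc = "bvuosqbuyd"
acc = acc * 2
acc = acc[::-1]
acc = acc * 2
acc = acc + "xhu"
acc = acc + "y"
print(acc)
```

repeat ×2 → 'bvuosqbuydbvuosqbuyd'
reverse → 'dyubqsouvbdyubqsouvb'
repeat ×2 → 'dyubqsouvbdyubqsouvbdyubqsouvbdyubqsouvb'
+ 'xhu' → 'dyubqsouvbdyubqsouvbdyubqsouvbdyubqsouvbxhu'
+ 'y' → 'dyubqsouvbdyubqsouvbdyubqsouvbdyubqsouvbxhuy'

dyubqsouvbdyubqsouvbdyubqsouvbdyubqsouvbxhuy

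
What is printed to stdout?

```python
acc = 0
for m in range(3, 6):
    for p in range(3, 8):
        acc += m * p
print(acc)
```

m=3,p=3: acc = 0+9 = 9
m=3,p=4: acc = 9+12 = 21
m=3,p=5: acc = 21+15 = 36
m=3,p=6: acc = 36+18 = 54
m=3,p=7: acc = 54+21 = 75
m=4,p=3: acc = 75+12 = 87
m=4,p=4: acc = 87+16 = 103
m=4,p=5: acc = 103+20 = 123
m=4,p=6: acc = 123+24 = 147
m=4,p=7: acc = 147+28 = 175
m=5,p=3: acc = 175+15 = 190
m=5,p=4: acc = 190+20 = 210
m=5,p=5: acc = 210+25 = 235
m=5,p=6: acc = 235+30 = 265
m=5,p=7: acc = 265+35 = 300

300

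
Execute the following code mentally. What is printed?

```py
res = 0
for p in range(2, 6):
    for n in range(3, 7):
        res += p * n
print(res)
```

p=2,n=3: res = 0+6 = 6
p=2,n=4: res = 6+8 = 14
p=2,n=5: res = 14+10 = 24
p=2,n=6: res = 24+12 = 36
p=3,n=3: res = 36+9 = 45
p=3,n=4: res = 45+12 = 57
p=3,n=5: res = 57+15 = 72
p=3,n=6: res = 72+18 = 90
p=4,n=3: res = 90+12 = 102
p=4,n=4: res = 102+16 = 118
p=4,n=5: res = 118+20 = 138
p=4,n=6: res = 138+24 = 162
p=5,n=3: res = 162+15 = 177
p=5,n=4: res = 177+20 = 197
p=5,n=5: res = 197+25 = 222
p=5,n=6: res = 222+30 = 252

252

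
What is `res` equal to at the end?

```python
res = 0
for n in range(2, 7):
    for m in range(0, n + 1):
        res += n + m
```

165

n=2,m=0: res = 0+2 = 2
n=2,m=1: res = 2+3 = 5
n=2,m=2: res = 5+4 = 9
n=3,m=0: res = 9+3 = 12
n=3,m=1: res = 12+4 = 16
n=3,m=2: res = 16+5 = 21
n=3,m=3: res = 21+6 = 27
n=4,m=0: res = 27+4 = 31
n=4,m=1: res = 31+5 = 36
n=4,m=2: res = 36+6 = 42
n=4,m=3: res = 42+7 = 49
n=4,m=4: res = 49+8 = 57
n=5,m=0: res = 57+5 = 62
n=5,m=1: res = 62+6 = 68
n=5,m=2: res = 68+7 = 75
n=5,m=3: res = 75+8 = 83
n=5,m=4: res = 83+9 = 92
n=5,m=5: res = 92+10 = 102
n=6,m=0: res = 102+6 = 108
n=6,m=1: res = 108+7 = 115
n=6,m=2: res = 115+8 = 123
n=6,m=3: res = 123+9 = 132
n=6,m=4: res = 132+10 = 142
n=6,m=5: res = 142+11 = 153
n=6,m=6: res = 153+12 = 165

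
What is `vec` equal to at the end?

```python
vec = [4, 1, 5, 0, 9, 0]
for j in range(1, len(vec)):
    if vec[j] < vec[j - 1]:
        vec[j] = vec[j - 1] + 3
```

j=1: 1<4, vec[1] = 4+3 = 7 → [4, 7, 5, 0, 9, 0]
j=2: 5<7, vec[2] = 7+3 = 10 → [4, 7, 10, 0, 9, 0]
j=3: 0<10, vec[3] = 10+3 = 13 → [4, 7, 10, 13, 9, 0]
j=4: 9<13, vec[4] = 13+3 = 16 → [4, 7, 10, 13, 16, 0]
j=5: 0<16, vec[5] = 16+3 = 19 → [4, 7, 10, 13, 16, 19]

[4, 7, 10, 13, 16, 19]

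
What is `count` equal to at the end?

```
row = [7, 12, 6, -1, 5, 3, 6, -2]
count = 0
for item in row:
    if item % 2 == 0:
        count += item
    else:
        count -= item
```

8

item=7: not even, count = 0-7 = -7
item=12: even, count = (-7)+12 = 5
item=6: even, count = 5+6 = 11
item=-1: not even, count = 11-(-1) = 12
item=5: not even, count = 12-5 = 7
item=3: not even, count = 7-3 = 4
item=6: even, count = 4+6 = 10
item=-2: even, count = 10+(-2) = 8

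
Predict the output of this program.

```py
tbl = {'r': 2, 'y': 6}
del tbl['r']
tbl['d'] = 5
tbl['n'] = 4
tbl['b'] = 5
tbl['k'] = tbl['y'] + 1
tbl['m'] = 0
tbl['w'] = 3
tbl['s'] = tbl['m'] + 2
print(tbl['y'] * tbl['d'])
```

30

del 'r' → {'y': 6}
tbl['d'] = 5 → {'y': 6, 'd': 5}
tbl['n'] = 4 → {'y': 6, 'd': 5, 'n': 4}
tbl['b'] = 5 → {'y': 6, 'd': 5, 'n': 4, 'b': 5}
tbl['k'] = tbl['y']+1 = 7 → {'y': 6, 'd': 5, 'n': 4, 'b': 5, 'k': 7}
tbl['m'] = 0 → {'y': 6, 'd': 5, 'n': 4, 'b': 5, 'k': 7, 'm': 0}
tbl['w'] = 3 → {'y': 6, 'd': 5, 'n': 4, 'b': 5, 'k': 7, 'm': 0, 'w': 3}
tbl['s'] = tbl['m']+2 = 2 → {'y': 6, 'd': 5, 'n': 4, 'b': 5, 'k': 7, 'm': 0, 'w': 3, 's': 2}
tbl['y']*tbl['d'] = 6*5 = 30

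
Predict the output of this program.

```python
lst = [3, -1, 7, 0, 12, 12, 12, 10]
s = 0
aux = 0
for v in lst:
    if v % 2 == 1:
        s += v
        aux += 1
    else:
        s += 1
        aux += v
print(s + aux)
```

v=3: odd, s = 0+3 = 3; aux=1
v=-1: odd, s = 3+(-1) = 2; aux=2
v=7: odd, s = 2+7 = 9; aux=3
v=0: not odd, s = 9+1 = 10; aux=3
v=12: not odd, s = 10+1 = 11; aux=15
v=12: not odd, s = 11+1 = 12; aux=27
v=12: not odd, s = 12+1 = 13; aux=39
v=10: not odd, s = 13+1 = 14; aux=49
s+aux = 14+49 = 63

63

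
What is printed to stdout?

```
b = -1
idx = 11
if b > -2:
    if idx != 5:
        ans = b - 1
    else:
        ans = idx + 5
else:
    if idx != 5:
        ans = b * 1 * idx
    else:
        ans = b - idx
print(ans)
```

b=-1, idx=11
b > -2 is True; idx != 5 is True
→ ans = b - 1 = -2

-2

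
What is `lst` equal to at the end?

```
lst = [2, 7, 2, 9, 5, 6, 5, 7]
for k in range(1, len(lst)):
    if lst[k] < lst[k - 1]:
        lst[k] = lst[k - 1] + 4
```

k=1: 7>=2, unchanged → [2, 7, 2, 9, 5, 6, 5, 7]
k=2: 2<7, lst[2] = 7+4 = 11 → [2, 7, 11, 9, 5, 6, 5, 7]
k=3: 9<11, lst[3] = 11+4 = 15 → [2, 7, 11, 15, 5, 6, 5, 7]
k=4: 5<15, lst[4] = 15+4 = 19 → [2, 7, 11, 15, 19, 6, 5, 7]
k=5: 6<19, lst[5] = 19+4 = 23 → [2, 7, 11, 15, 19, 23, 5, 7]
k=6: 5<23, lst[6] = 23+4 = 27 → [2, 7, 11, 15, 19, 23, 27, 7]
k=7: 7<27, lst[7] = 27+4 = 31 → [2, 7, 11, 15, 19, 23, 27, 31]

[2, 7, 11, 15, 19, 23, 27, 31]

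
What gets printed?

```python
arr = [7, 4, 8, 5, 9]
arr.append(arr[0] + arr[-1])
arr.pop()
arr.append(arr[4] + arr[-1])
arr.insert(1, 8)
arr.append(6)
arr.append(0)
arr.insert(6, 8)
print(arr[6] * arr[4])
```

40

append arr[0]+arr[-1] = 7+9 = 16 → [7, 4, 8, 5, 9, 16]
pop() removes 16 → [7, 4, 8, 5, 9]
append arr[4]+arr[-1] = 9+9 = 18 → [7, 4, 8, 5, 9, 18]
insert 8 at 1 → [7, 8, 4, 8, 5, 9, 18]
append 6 → [7, 8, 4, 8, 5, 9, 18, 6]
append 0 → [7, 8, 4, 8, 5, 9, 18, 6, 0]
insert 8 at 6 → [7, 8, 4, 8, 5, 9, 8, 18, 6, 0]
arr[6]*arr[4] = 8*5 = 40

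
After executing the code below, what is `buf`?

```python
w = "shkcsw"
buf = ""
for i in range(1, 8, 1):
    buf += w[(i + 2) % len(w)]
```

'cswshkc'

i=1: add w[3]='c' → 'c'
i=2: add w[4]='s' → 'cs'
i=3: add w[5]='w' → 'csw'
i=4: add w[0]='s' → 'csws'
i=5: add w[1]='h' → 'cswsh'
i=6: add w[2]='k' → 'cswshk'
i=7: add w[3]='c' → 'cswshkc'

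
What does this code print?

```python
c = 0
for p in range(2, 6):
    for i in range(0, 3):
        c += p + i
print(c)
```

p=2,i=0: c = 0+2 = 2
p=2,i=1: c = 2+3 = 5
p=2,i=2: c = 5+4 = 9
p=3,i=0: c = 9+3 = 12
p=3,i=1: c = 12+4 = 16
p=3,i=2: c = 16+5 = 21
p=4,i=0: c = 21+4 = 25
p=4,i=1: c = 25+5 = 30
p=4,i=2: c = 30+6 = 36
p=5,i=0: c = 36+5 = 41
p=5,i=1: c = 41+6 = 47
p=5,i=2: c = 47+7 = 54

54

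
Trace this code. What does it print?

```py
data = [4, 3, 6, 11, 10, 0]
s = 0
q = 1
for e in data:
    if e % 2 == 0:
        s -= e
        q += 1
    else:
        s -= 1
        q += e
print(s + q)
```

e=4: even, s = 0-4 = -4; q=2
e=3: not even, s = (-4)-1 = -5; q=5
e=6: even, s = (-5)-6 = -11; q=6
e=11: not even, s = (-11)-1 = -12; q=17
e=10: even, s = (-12)-10 = -22; q=18
e=0: even, s = (-22)-0 = -22; q=19
s+q = (-22)+19 = -3

-3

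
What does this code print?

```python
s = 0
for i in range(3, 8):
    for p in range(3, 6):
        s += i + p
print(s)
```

i=3,p=3: s = 0+6 = 6
i=3,p=4: s = 6+7 = 13
i=3,p=5: s = 13+8 = 21
i=4,p=3: s = 21+7 = 28
i=4,p=4: s = 28+8 = 36
i=4,p=5: s = 36+9 = 45
i=5,p=3: s = 45+8 = 53
i=5,p=4: s = 53+9 = 62
i=5,p=5: s = 62+10 = 72
i=6,p=3: s = 72+9 = 81
i=6,p=4: s = 81+10 = 91
i=6,p=5: s = 91+11 = 102
i=7,p=3: s = 102+10 = 112
i=7,p=4: s = 112+11 = 123
i=7,p=5: s = 123+12 = 135

135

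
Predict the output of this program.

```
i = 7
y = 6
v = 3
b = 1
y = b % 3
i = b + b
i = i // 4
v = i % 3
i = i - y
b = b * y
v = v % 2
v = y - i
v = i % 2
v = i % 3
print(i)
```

-1

y = 1%3 = 1
i = 1+1 = 2
i = 2//4 = 0
v = 0%3 = 0
i = 0-1 = -1
b = 1*1 = 1
v = 0%2 = 0
v = 1-(-1) = 2
v = (-1)%2 = 1
v = (-1)%3 = 2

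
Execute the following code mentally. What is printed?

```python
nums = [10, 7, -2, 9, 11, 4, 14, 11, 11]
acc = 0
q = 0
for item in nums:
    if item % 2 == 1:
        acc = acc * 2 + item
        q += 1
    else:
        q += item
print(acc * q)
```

8091

item=10: not odd; q=10
item=7: odd, acc = 0*2+7 = 7; q=11
item=-2: not odd; q=9
item=9: odd, acc = 7*2+9 = 23; q=10
item=11: odd, acc = 23*2+11 = 57; q=11
item=4: not odd; q=15
item=14: not odd; q=29
item=11: odd, acc = 57*2+11 = 125; q=30
item=11: odd, acc = 125*2+11 = 261; q=31
acc*q = 261*31 = 8091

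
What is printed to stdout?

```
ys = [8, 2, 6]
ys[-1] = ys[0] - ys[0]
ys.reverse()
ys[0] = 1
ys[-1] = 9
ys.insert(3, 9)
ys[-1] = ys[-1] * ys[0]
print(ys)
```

[1, 2, 9, 9]

ys[-1] = ys[0]-ys[0] = 8-8 = 0 → [8, 2, 0]
reverse → [0, 2, 8]
ys[0] = 1 → [1, 2, 8]
ys[-1] = 9 → [1, 2, 9]
insert 9 at 3 → [1, 2, 9, 9]
ys[-1] = ys[-1]*ys[0] = 9*1 = 9 → [1, 2, 9, 9]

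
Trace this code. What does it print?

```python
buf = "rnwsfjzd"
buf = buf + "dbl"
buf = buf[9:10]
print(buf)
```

+ 'dbl' → 'rnwsfjzddbl'
slice [9:10] → 'b'

b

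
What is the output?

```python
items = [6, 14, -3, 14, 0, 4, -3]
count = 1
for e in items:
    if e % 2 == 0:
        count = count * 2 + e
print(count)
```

300

e=6: even, count = 1*2+6 = 8
e=14: even, count = 8*2+14 = 30
e=-3: not even
e=14: even, count = 30*2+14 = 74
e=0: even, count = 74*2+0 = 148
e=4: even, count = 148*2+4 = 300
e=-3: not even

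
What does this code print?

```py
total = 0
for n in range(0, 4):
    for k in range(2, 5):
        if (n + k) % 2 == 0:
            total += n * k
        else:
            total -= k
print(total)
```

6

n=0,k=2: even sum, total = 0+0 = 0
n=0,k=3: odd sum, total = 0-3 = -3
n=0,k=4: even sum, total = (-3)+0 = -3
n=1,k=2: odd sum, total = (-3)-2 = -5
n=1,k=3: even sum, total = (-5)+3 = -2
n=1,k=4: odd sum, total = (-2)-4 = -6
n=2,k=2: even sum, total = (-6)+4 = -2
n=2,k=3: odd sum, total = (-2)-3 = -5
n=2,k=4: even sum, total = (-5)+8 = 3
n=3,k=2: odd sum, total = 3-2 = 1
n=3,k=3: even sum, total = 1+9 = 10
n=3,k=4: odd sum, total = 10-4 = 6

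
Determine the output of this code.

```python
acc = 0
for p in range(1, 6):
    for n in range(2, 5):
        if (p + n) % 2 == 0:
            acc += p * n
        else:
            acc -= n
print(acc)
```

39

p=1,n=2: odd sum, acc = 0-2 = -2
p=1,n=3: even sum, acc = (-2)+3 = 1
p=1,n=4: odd sum, acc = 1-4 = -3
p=2,n=2: even sum, acc = (-3)+4 = 1
p=2,n=3: odd sum, acc = 1-3 = -2
p=2,n=4: even sum, acc = (-2)+8 = 6
p=3,n=2: odd sum, acc = 6-2 = 4
p=3,n=3: even sum, acc = 4+9 = 13
p=3,n=4: odd sum, acc = 13-4 = 9
p=4,n=2: even sum, acc = 9+8 = 17
p=4,n=3: odd sum, acc = 17-3 = 14
p=4,n=4: even sum, acc = 14+16 = 30
p=5,n=2: odd sum, acc = 30-2 = 28
p=5,n=3: even sum, acc = 28+15 = 43
p=5,n=4: odd sum, acc = 43-4 = 39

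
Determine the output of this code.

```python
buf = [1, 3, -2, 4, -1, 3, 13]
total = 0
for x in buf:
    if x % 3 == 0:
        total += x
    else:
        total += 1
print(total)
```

11

x=1: not %3==0, total = 0+1 = 1
x=3: %3==0, total = 1+3 = 4
x=-2: not %3==0, total = 4+1 = 5
x=4: not %3==0, total = 5+1 = 6
x=-1: not %3==0, total = 6+1 = 7
x=3: %3==0, total = 7+3 = 10
x=13: not %3==0, total = 10+1 = 11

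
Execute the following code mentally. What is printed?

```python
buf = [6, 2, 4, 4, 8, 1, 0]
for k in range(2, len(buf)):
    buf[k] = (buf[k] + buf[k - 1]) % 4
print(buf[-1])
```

3

k=2: buf[2] = (4+2)%4 = 2 → [6, 2, 2, 4, 8, 1, 0]
k=3: buf[3] = (4+2)%4 = 2 → [6, 2, 2, 2, 8, 1, 0]
k=4: buf[4] = (8+2)%4 = 2 → [6, 2, 2, 2, 2, 1, 0]
k=5: buf[5] = (1+2)%4 = 3 → [6, 2, 2, 2, 2, 3, 0]
k=6: buf[6] = (0+3)%4 = 3 → [6, 2, 2, 2, 2, 3, 3]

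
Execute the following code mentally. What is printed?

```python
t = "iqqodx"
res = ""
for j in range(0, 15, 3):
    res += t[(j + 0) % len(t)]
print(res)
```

ioioi

j=0: add t[0]='i' → 'i'
j=3: add t[3]='o' → 'io'
j=6: add t[0]='i' → 'ioi'
j=9: add t[3]='o' → 'ioio'
j=12: add t[0]='i' → 'ioioi'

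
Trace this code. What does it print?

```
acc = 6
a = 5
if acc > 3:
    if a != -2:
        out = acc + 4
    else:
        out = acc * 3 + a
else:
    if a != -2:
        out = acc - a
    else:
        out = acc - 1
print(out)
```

10

acc=6, a=5
acc > 3 is True; a != -2 is True
→ out = acc + 4 = 10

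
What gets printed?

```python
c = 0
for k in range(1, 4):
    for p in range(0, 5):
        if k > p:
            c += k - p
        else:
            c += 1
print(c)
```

k=1,p=0: 1>0, c = 0+1 = 1
k=1,p=1: not 1>1, c = 1+1 = 2
k=1,p=2: not 1>2, c = 2+1 = 3
k=1,p=3: not 1>3, c = 3+1 = 4
k=1,p=4: not 1>4, c = 4+1 = 5
k=2,p=0: 2>0, c = 5+2 = 7
k=2,p=1: 2>1, c = 7+1 = 8
k=2,p=2: not 2>2, c = 8+1 = 9
k=2,p=3: not 2>3, c = 9+1 = 10
k=2,p=4: not 2>4, c = 10+1 = 11
k=3,p=0: 3>0, c = 11+3 = 14
k=3,p=1: 3>1, c = 14+2 = 16
k=3,p=2: 3>2, c = 16+1 = 17
k=3,p=3: not 3>3, c = 17+1 = 18
k=3,p=4: not 3>4, c = 18+1 = 19

19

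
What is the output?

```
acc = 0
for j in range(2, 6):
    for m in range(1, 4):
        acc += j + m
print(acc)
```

66

j=2,m=1: acc = 0+3 = 3
j=2,m=2: acc = 3+4 = 7
j=2,m=3: acc = 7+5 = 12
j=3,m=1: acc = 12+4 = 16
j=3,m=2: acc = 16+5 = 21
j=3,m=3: acc = 21+6 = 27
j=4,m=1: acc = 27+5 = 32
j=4,m=2: acc = 32+6 = 38
j=4,m=3: acc = 38+7 = 45
j=5,m=1: acc = 45+6 = 51
j=5,m=2: acc = 51+7 = 58
j=5,m=3: acc = 58+8 = 66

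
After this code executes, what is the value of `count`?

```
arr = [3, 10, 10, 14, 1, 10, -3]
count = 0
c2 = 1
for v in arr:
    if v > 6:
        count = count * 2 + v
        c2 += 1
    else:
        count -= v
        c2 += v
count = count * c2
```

666

v=3: not >6, count = 0-3 = -3; c2=4
v=10: >6, count = (-3)*2+10 = 4; c2=5
v=10: >6, count = 4*2+10 = 18; c2=6
v=14: >6, count = 18*2+14 = 50; c2=7
v=1: not >6, count = 50-1 = 49; c2=8
v=10: >6, count = 49*2+10 = 108; c2=9
v=-3: not >6, count = 108-(-3) = 111; c2=6
count*c2 = 111*6 = 666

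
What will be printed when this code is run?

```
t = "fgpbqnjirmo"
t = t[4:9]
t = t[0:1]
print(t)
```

q

slice [4:9] → 'qnjir'
slice [0:1] → 'q'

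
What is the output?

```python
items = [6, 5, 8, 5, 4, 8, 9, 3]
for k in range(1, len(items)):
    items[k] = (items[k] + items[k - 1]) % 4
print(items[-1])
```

k=1: items[1] = (5+6)%4 = 3 → [6, 3, 8, 5, 4, 8, 9, 3]
k=2: items[2] = (8+3)%4 = 3 → [6, 3, 3, 5, 4, 8, 9, 3]
k=3: items[3] = (5+3)%4 = 0 → [6, 3, 3, 0, 4, 8, 9, 3]
k=4: items[4] = (4+0)%4 = 0 → [6, 3, 3, 0, 0, 8, 9, 3]
k=5: items[5] = (8+0)%4 = 0 → [6, 3, 3, 0, 0, 0, 9, 3]
k=6: items[6] = (9+0)%4 = 1 → [6, 3, 3, 0, 0, 0, 1, 3]
k=7: items[7] = (3+1)%4 = 0 → [6, 3, 3, 0, 0, 0, 1, 0]

0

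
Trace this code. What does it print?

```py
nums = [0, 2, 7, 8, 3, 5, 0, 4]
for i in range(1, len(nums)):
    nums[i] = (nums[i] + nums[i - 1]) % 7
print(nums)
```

[0, 2, 2, 3, 6, 4, 4, 1]

i=1: nums[1] = (2+0)%7 = 2 → [0, 2, 7, 8, 3, 5, 0, 4]
i=2: nums[2] = (7+2)%7 = 2 → [0, 2, 2, 8, 3, 5, 0, 4]
i=3: nums[3] = (8+2)%7 = 3 → [0, 2, 2, 3, 3, 5, 0, 4]
i=4: nums[4] = (3+3)%7 = 6 → [0, 2, 2, 3, 6, 5, 0, 4]
i=5: nums[5] = (5+6)%7 = 4 → [0, 2, 2, 3, 6, 4, 0, 4]
i=6: nums[6] = (0+4)%7 = 4 → [0, 2, 2, 3, 6, 4, 4, 4]
i=7: nums[7] = (4+4)%7 = 1 → [0, 2, 2, 3, 6, 4, 4, 1]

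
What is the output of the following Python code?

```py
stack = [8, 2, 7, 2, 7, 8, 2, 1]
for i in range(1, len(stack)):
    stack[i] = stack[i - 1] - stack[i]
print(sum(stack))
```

-59

i=1: stack[1] = 8-2 = 6 → [8, 6, 7, 2, 7, 8, 2, 1]
i=2: stack[2] = 6-7 = -1 → [8, 6, -1, 2, 7, 8, 2, 1]
i=3: stack[3] = (-1)-2 = -3 → [8, 6, -1, -3, 7, 8, 2, 1]
i=4: stack[4] = (-3)-7 = -10 → [8, 6, -1, -3, -10, 8, 2, 1]
i=5: stack[5] = (-10)-8 = -18 → [8, 6, -1, -3, -10, -18, 2, 1]
i=6: stack[6] = (-18)-2 = -20 → [8, 6, -1, -3, -10, -18, -20, 1]
i=7: stack[7] = (-20)-1 = -21 → [8, 6, -1, -3, -10, -18, -20, -21]
sum = -59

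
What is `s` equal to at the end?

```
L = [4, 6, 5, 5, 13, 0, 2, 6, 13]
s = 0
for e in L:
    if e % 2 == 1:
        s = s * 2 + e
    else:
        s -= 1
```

e=4: not odd, s = 0-1 = -1
e=6: not odd, s = (-1)-1 = -2
e=5: odd, s = (-2)*2+5 = 1
e=5: odd, s = 1*2+5 = 7
e=13: odd, s = 7*2+13 = 27
e=0: not odd, s = 27-1 = 26
e=2: not odd, s = 26-1 = 25
e=6: not odd, s = 25-1 = 24
e=13: odd, s = 24*2+13 = 61

61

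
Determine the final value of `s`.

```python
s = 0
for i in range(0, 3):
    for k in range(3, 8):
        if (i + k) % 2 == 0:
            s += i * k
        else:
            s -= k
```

-5

i=0,k=3: odd sum, s = 0-3 = -3
i=0,k=4: even sum, s = (-3)+0 = -3
i=0,k=5: odd sum, s = (-3)-5 = -8
i=0,k=6: even sum, s = (-8)+0 = -8
i=0,k=7: odd sum, s = (-8)-7 = -15
i=1,k=3: even sum, s = (-15)+3 = -12
i=1,k=4: odd sum, s = (-12)-4 = -16
i=1,k=5: even sum, s = (-16)+5 = -11
i=1,k=6: odd sum, s = (-11)-6 = -17
i=1,k=7: even sum, s = (-17)+7 = -10
i=2,k=3: odd sum, s = (-10)-3 = -13
i=2,k=4: even sum, s = (-13)+8 = -5
i=2,k=5: odd sum, s = (-5)-5 = -10
i=2,k=6: even sum, s = (-10)+12 = 2
i=2,k=7: odd sum, s = 2-7 = -5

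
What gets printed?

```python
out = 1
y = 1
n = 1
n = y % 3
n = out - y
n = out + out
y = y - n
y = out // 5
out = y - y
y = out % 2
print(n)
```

2

n = 1%3 = 1
n = 1-1 = 0
n = 1+1 = 2
y = 1-2 = -1
y = 1//5 = 0
out = 0-0 = 0
y = 0%2 = 0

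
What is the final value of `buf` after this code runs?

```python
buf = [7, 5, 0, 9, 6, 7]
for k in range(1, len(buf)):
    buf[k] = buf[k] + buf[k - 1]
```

[7, 12, 12, 21, 27, 34]

k=1: buf[1] = 5+7 = 12 → [7, 12, 0, 9, 6, 7]
k=2: buf[2] = 0+12 = 12 → [7, 12, 12, 9, 6, 7]
k=3: buf[3] = 9+12 = 21 → [7, 12, 12, 21, 6, 7]
k=4: buf[4] = 6+21 = 27 → [7, 12, 12, 21, 27, 7]
k=5: buf[5] = 7+27 = 34 → [7, 12, 12, 21, 27, 34]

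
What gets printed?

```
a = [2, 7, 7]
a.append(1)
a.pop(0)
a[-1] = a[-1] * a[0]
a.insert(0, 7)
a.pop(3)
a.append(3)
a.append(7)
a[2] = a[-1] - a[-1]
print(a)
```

[7, 7, 0, 3, 7]

append 1 → [2, 7, 7, 1]
pop(0) removes 2 → [7, 7, 1]
a[-1] = a[-1]*a[0] = 1*7 = 7 → [7, 7, 7]
insert 7 at 0 → [7, 7, 7, 7]
pop(3) removes 7 → [7, 7, 7]
append 3 → [7, 7, 7, 3]
append 7 → [7, 7, 7, 3, 7]
a[2] = a[-1]-a[-1] = 7-7 = 0 → [7, 7, 0, 3, 7]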